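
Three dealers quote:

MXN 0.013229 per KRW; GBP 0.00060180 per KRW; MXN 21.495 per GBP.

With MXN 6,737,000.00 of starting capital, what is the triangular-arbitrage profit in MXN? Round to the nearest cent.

Profitable loop is MXN → GBP → KRW → MXN:
MXN 6,737,000.00 ÷ 21.495 = GBP 313,421.73
GBP 313,421.73 ÷ 0.00060180 = KRW 520,807,122
KRW 520,807,122 × 0.013229 = MXN 6,889,757.42
Profit = MXN 6,889,757.42 − MXN 6,737,000.00

Profit: MXN 152,757.42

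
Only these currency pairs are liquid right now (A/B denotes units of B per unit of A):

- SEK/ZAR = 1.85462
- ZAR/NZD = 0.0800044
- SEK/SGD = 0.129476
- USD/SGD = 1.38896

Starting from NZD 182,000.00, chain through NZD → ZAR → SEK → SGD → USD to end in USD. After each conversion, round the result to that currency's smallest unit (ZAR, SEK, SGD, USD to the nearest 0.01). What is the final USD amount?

NZD 182,000.00 ÷ 0.0800044 = ZAR 2,274,874.88
ZAR 2,274,874.88 ÷ 1.85462 = SEK 1,226,598.92
SEK 1,226,598.92 × 0.129476 = SGD 158,815.12
SGD 158,815.12 ÷ 1.38896 = USD 114,341.03

USD 114,341.03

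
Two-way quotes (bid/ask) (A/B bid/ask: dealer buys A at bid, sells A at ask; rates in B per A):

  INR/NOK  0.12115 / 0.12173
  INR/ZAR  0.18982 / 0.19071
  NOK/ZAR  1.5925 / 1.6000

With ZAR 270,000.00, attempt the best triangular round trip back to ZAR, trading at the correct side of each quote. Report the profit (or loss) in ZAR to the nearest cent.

Best loop ZAR → INR → NOK → ZAR:
ZAR 270,000.00 ÷ 0.19071 (buy INR at ask) = INR 1,415,762.15
INR 1,415,762.15 × 0.12115 (sell INR at bid) = NOK 171,519.58
NOK 171,519.58 × 1.5925 (sell NOK at bid) = ZAR 273,144.94

Net profit: ZAR 3,144.94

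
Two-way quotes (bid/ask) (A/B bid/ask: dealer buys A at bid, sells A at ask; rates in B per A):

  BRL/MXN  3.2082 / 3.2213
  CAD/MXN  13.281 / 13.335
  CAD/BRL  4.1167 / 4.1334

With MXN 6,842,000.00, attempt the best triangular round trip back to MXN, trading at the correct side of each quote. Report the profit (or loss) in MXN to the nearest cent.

Best loop MXN → BRL → CAD → MXN:
MXN 6,842,000.00 ÷ 3.2213 (buy BRL at ask) = BRL 2,123,987.21
BRL 2,123,987.21 ÷ 4.1334 (buy CAD at ask) = CAD 513,859.59
CAD 513,859.59 × 13.281 (sell CAD at bid) = MXN 6,824,569.15

Net result: MXN -17,430.85 (no profitable arbitrage after spreads)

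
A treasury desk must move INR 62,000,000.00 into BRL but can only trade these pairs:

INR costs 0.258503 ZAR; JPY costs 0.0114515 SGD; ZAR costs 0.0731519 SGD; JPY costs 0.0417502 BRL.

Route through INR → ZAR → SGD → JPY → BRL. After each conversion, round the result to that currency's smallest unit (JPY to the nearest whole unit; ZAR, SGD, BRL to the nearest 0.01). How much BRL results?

BRL 4,274,438.50

INR 62,000,000.00 × 0.258503 = ZAR 16,027,186.00
ZAR 16,027,186.00 × 0.0731519 = SGD 1,172,419.11
SGD 1,172,419.11 ÷ 0.0114515 = JPY 102,381,270
JPY 102,381,270 × 0.0417502 = BRL 4,274,438.50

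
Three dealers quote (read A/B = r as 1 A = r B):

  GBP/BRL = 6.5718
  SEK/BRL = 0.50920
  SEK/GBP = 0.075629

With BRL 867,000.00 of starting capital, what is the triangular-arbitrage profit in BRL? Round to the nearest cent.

Profitable loop is BRL → GBP → SEK → BRL:
BRL 867,000.00 ÷ 6.5718 = GBP 131,927.33
GBP 131,927.33 ÷ 0.075629 = SEK 1,744,401.30
SEK 1,744,401.30 × 0.50920 = BRL 888,249.14
Profit = BRL 888,249.14 − BRL 867,000.00

Profit: BRL 21,249.14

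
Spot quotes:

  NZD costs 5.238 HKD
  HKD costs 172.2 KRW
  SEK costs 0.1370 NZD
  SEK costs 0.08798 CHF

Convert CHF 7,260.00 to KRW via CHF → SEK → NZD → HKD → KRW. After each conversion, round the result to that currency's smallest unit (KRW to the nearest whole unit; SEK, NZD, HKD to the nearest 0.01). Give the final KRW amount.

CHF 7,260.00 ÷ 0.08798 = SEK 82,518.75
SEK 82,518.75 × 0.1370 = NZD 11,305.07
NZD 11,305.07 × 5.238 = HKD 59,215.96
HKD 59,215.96 × 172.2 = KRW 10,196,988

KRW 10,196,988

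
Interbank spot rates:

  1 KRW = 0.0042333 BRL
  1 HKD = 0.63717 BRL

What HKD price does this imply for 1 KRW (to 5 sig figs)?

1 KRW × 0.0042333 = 0.0042333 BRL
0.0042333 BRL ÷ 0.63717 = 0.00664391 HKD

KRW/HKD = 0.0066439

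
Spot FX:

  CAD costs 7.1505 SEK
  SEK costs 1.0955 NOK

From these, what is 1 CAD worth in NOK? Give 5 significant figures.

CAD/NOK = 7.8334

1 CAD × 7.1505 = 7.1505 SEK
7.1505 SEK × 1.0955 = 7.83337 NOK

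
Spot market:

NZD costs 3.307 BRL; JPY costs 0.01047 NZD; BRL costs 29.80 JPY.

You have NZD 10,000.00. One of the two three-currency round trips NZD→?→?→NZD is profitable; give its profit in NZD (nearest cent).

Profit: NZD 318.04

Profitable loop is NZD → BRL → JPY → NZD:
NZD 10,000.00 × 3.307 = BRL 33,070.00
BRL 33,070.00 × 29.80 = JPY 985,486
JPY 985,486 × 0.01047 = NZD 10,318.04
Profit = NZD 10,318.04 − NZD 10,000.00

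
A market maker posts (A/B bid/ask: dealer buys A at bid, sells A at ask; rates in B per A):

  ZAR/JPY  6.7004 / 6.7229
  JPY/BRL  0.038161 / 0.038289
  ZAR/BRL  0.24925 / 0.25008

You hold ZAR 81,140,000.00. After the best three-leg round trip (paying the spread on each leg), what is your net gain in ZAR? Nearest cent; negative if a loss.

Best loop ZAR → JPY → BRL → ZAR:
ZAR 81,140,000.00 × 6.7004 (sell ZAR at bid) = JPY 543,670,456
JPY 543,670,456 × 0.038161 (sell JPY at bid) = BRL 20,747,008.27
BRL 20,747,008.27 ÷ 0.25008 (buy ZAR at ask) = ZAR 82,961,485.41

Net profit: ZAR 1,821,485.41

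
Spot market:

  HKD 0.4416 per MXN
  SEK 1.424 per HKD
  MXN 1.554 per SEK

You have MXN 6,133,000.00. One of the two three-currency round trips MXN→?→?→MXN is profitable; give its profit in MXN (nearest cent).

Profit: MXN 142,999.44

Profitable loop is MXN → SEK → HKD → MXN:
MXN 6,133,000.00 ÷ 1.554 = SEK 3,946,589.45
SEK 3,946,589.45 ÷ 1.424 = HKD 2,771,481.35
HKD 2,771,481.35 ÷ 0.4416 = MXN 6,275,999.44
Profit = MXN 6,275,999.44 − MXN 6,133,000.00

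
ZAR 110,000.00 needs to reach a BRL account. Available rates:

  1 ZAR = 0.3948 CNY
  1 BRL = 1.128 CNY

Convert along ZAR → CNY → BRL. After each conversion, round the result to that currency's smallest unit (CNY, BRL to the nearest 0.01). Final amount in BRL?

ZAR 110,000.00 × 0.3948 = CNY 43,428.00
CNY 43,428.00 ÷ 1.128 = BRL 38,500.00

BRL 38,500.00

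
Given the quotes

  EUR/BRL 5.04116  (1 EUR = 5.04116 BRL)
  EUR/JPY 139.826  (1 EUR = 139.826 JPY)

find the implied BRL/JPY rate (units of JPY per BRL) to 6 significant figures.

1 BRL ÷ 5.04116 = 0.198367 EUR
0.198367 EUR × 139.826 = 27.7369 JPY

BRL/JPY = 27.7369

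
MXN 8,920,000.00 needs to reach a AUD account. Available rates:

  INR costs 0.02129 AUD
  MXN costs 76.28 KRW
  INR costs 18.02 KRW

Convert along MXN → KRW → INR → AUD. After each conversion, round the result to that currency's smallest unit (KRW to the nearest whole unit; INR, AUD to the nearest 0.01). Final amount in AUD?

MXN 8,920,000.00 × 76.28 = KRW 680,417,600
KRW 680,417,600 ÷ 18.02 = INR 37,759,023.31
INR 37,759,023.31 × 0.02129 = AUD 803,889.61

AUD 803,889.61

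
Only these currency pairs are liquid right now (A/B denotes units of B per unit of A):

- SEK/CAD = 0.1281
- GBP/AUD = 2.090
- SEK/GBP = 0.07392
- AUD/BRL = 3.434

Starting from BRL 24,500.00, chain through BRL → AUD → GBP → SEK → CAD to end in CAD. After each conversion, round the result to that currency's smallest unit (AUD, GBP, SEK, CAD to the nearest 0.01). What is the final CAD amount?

CAD 5,915.72

BRL 24,500.00 ÷ 3.434 = AUD 7,134.54
AUD 7,134.54 ÷ 2.090 = GBP 3,413.66
GBP 3,413.66 ÷ 0.07392 = SEK 46,180.47
SEK 46,180.47 × 0.1281 = CAD 5,915.72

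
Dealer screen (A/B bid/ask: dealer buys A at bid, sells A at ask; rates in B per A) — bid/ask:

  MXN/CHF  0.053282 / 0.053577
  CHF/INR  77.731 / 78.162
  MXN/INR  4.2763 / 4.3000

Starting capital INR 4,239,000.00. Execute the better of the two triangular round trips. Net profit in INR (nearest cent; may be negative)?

Net profit: INR 89,700.38

Best loop INR → CHF → MXN → INR:
INR 4,239,000.00 ÷ 78.162 (buy CHF at ask) = CHF 54,233.52
CHF 54,233.52 ÷ 0.053577 (buy MXN at ask) = MXN 1,012,253.67
MXN 1,012,253.67 × 4.2763 (sell MXN at bid) = INR 4,328,700.38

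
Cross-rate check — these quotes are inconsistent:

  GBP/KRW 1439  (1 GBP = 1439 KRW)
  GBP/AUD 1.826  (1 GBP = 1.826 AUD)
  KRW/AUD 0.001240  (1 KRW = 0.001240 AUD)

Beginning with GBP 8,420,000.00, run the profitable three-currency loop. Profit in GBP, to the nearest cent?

Profit: GBP 196,489.95

Profitable loop is GBP → AUD → KRW → GBP:
GBP 8,420,000.00 × 1.826 = AUD 15,374,920.00
AUD 15,374,920.00 ÷ 0.001240 = KRW 12,399,129,032
KRW 12,399,129,032 ÷ 1439 = GBP 8,616,489.95
Profit = GBP 8,616,489.95 − GBP 8,420,000.00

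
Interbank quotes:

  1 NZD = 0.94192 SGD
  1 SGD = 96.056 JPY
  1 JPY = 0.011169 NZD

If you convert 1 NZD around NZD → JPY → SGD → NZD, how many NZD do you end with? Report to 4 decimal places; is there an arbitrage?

Around NZD → JPY → SGD → NZD: 1 ÷ 0.011169 ÷ 96.056 ÷ 0.94192 = 0.989572
Product < 1; profitable direction is NZD → SGD → JPY → NZD.

0.9896 (arbitrage exists)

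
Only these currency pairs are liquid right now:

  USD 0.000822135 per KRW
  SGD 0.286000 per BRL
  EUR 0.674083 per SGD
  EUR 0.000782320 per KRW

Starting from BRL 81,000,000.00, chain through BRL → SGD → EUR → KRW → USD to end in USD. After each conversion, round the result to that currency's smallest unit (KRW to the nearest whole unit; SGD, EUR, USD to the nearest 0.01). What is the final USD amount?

BRL 81,000,000.00 × 0.286000 = SGD 23,166,000.00
SGD 23,166,000.00 × 0.674083 = EUR 15,615,806.78
EUR 15,615,806.78 ÷ 0.000782320 = KRW 19,960,894,238
KRW 19,960,894,238 × 0.000822135 = USD 16,410,549.78

USD 16,410,549.78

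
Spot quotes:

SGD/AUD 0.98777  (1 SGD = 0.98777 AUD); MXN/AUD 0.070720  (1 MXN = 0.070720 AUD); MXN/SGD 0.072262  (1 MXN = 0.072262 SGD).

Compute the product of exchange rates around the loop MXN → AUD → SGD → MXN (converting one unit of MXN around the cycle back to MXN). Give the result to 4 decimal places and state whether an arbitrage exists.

0.9908 (arbitrage exists)

Around MXN → AUD → SGD → MXN: 1 × 0.070720 ÷ 0.98777 ÷ 0.072262 = 0.990778
Product < 1; profitable direction is MXN → SGD → AUD → MXN.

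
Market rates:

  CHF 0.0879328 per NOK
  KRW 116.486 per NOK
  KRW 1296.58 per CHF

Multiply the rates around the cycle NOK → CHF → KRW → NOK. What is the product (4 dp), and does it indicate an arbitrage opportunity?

Around NOK → CHF → KRW → NOK: 1 × 0.0879328 × 1296.58 ÷ 116.486 = 0.978761
Product < 1; profitable direction is NOK → KRW → CHF → NOK.

0.9788 (arbitrage exists)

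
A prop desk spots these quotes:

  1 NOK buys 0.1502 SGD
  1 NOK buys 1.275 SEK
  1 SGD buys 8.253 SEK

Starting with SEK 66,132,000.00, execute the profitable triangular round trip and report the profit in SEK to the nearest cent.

Profit: SEK 1,888,538.23

Profitable loop is SEK → SGD → NOK → SEK:
SEK 66,132,000.00 ÷ 8.253 = SGD 8,013,086.15
SGD 8,013,086.15 ÷ 0.1502 = NOK 53,349,441.75
NOK 53,349,441.75 × 1.275 = SEK 68,020,538.23
Profit = SEK 68,020,538.23 − SEK 66,132,000.00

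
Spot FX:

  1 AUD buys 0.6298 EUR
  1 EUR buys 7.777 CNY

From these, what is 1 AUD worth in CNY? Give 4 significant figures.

1 AUD × 0.6298 = 0.6298 EUR
0.6298 EUR × 7.777 = 4.89795 CNY

AUD/CNY = 4.898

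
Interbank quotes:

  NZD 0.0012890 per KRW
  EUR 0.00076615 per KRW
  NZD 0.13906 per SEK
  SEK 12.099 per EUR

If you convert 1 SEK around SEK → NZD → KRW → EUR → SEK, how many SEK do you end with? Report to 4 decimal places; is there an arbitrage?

Around SEK → NZD → KRW → EUR → SEK: 1 × 0.13906 ÷ 0.0012890 × 0.00076615 × 12.099 = 1.000029
Product ≈ 1 (deviation 0.003%, within rounding noise).

1.0000 (no arbitrage)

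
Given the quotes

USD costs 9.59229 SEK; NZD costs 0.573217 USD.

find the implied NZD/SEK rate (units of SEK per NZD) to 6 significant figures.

NZD/SEK = 5.49846

1 NZD × 0.573217 = 0.573217 USD
0.573217 USD × 9.59229 = 5.49846 SEK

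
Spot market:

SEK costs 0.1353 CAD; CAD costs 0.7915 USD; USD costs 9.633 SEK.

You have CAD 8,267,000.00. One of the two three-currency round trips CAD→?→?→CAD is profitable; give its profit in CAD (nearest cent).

Profit: CAD 261,216.44

Profitable loop is CAD → USD → SEK → CAD:
CAD 8,267,000.00 × 0.7915 = USD 6,543,330.50
USD 6,543,330.50 × 9.633 = SEK 63,031,902.71
SEK 63,031,902.71 × 0.1353 = CAD 8,528,216.44
Profit = CAD 8,528,216.44 − CAD 8,267,000.00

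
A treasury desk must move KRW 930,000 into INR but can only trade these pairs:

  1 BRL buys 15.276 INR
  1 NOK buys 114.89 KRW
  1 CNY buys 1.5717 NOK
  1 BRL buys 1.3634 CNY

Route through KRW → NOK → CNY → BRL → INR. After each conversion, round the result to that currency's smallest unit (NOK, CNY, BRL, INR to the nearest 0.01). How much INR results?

KRW 930,000 ÷ 114.89 = NOK 8,094.70
NOK 8,094.70 ÷ 1.5717 = CNY 5,150.28
CNY 5,150.28 ÷ 1.3634 = BRL 3,777.53
BRL 3,777.53 × 15.276 = INR 57,705.55

INR 57,705.55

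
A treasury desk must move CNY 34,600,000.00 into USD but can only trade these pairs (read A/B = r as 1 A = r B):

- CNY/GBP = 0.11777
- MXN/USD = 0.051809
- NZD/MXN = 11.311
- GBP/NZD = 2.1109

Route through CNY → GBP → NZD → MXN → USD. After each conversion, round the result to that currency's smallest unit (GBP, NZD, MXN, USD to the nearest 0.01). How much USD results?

USD 5,040,627.98

CNY 34,600,000.00 × 0.11777 = GBP 4,074,842.00
GBP 4,074,842.00 × 2.1109 = NZD 8,601,583.98
NZD 8,601,583.98 × 11.311 = MXN 97,292,516.40
MXN 97,292,516.40 × 0.051809 = USD 5,040,627.98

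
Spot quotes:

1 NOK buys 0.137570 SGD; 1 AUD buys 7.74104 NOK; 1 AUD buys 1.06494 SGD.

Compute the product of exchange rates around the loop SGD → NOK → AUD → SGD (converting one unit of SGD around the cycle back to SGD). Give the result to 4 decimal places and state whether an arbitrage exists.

Around SGD → NOK → AUD → SGD: 1 ÷ 0.137570 ÷ 7.74104 × 1.06494 = 1.000005
Product ≈ 1 (deviation 0.000%, within rounding noise).

1.0000 (no arbitrage)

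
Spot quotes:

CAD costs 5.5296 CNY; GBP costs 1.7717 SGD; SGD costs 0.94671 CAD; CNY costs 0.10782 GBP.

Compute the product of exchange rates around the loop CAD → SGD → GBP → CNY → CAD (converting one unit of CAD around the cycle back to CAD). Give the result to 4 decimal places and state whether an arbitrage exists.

1.0000 (no arbitrage)

Around CAD → SGD → GBP → CNY → CAD: 1 ÷ 0.94671 ÷ 1.7717 ÷ 0.10782 ÷ 5.5296 = 1.000000
Product ≈ 1 (deviation 0.000%, within rounding noise).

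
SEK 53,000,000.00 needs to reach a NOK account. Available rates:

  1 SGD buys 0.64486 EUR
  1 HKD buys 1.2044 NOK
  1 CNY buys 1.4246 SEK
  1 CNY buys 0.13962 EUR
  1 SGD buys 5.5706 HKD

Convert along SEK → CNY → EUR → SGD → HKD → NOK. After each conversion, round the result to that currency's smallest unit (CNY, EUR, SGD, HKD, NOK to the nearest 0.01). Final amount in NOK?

SEK 53,000,000.00 ÷ 1.4246 = CNY 37,203,425.52
CNY 37,203,425.52 × 0.13962 = EUR 5,194,342.27
EUR 5,194,342.27 ÷ 0.64486 = SGD 8,054,992.20
SGD 8,054,992.20 × 5.5706 = HKD 44,871,139.55
HKD 44,871,139.55 × 1.2044 = NOK 54,042,800.47

NOK 54,042,800.47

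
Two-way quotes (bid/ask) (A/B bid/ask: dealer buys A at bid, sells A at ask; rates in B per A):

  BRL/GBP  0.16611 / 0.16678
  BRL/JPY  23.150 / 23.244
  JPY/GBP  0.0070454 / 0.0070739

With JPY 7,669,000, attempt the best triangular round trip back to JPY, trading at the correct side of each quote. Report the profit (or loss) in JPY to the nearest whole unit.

Net profit: JPY 78,556

Best loop JPY → BRL → GBP → JPY:
JPY 7,669,000 ÷ 23.244 (buy BRL at ask) = BRL 329,934.61
BRL 329,934.61 × 0.16611 (sell BRL at bid) = GBP 54,805.44
GBP 54,805.44 ÷ 0.0070739 (buy JPY at ask) = JPY 7,747,556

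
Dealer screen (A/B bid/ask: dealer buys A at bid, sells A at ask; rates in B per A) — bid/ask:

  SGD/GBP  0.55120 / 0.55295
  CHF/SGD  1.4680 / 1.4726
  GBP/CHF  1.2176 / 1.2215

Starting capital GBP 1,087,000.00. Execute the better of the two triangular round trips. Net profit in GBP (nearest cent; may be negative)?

Best loop GBP → SGD → CHF → GBP:
GBP 1,087,000.00 ÷ 0.55295 (buy SGD at ask) = SGD 1,965,819.69
SGD 1,965,819.69 ÷ 1.4726 (buy CHF at ask) = CHF 1,334,931.21
CHF 1,334,931.21 ÷ 1.2215 (buy GBP at ask) = GBP 1,092,862.22

Net profit: GBP 5,862.22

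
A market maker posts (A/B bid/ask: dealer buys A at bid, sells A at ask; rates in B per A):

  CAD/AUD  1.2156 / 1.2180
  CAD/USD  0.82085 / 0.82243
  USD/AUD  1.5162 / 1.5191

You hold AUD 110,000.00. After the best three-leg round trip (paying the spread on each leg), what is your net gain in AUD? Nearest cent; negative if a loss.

Best loop AUD → CAD → USD → AUD:
AUD 110,000.00 ÷ 1.2180 (buy CAD at ask) = CAD 90,311.99
CAD 90,311.99 × 0.82085 (sell CAD at bid) = USD 74,132.59
USD 74,132.59 × 1.5162 (sell USD at bid) = AUD 112,399.84

Net profit: AUD 2,399.84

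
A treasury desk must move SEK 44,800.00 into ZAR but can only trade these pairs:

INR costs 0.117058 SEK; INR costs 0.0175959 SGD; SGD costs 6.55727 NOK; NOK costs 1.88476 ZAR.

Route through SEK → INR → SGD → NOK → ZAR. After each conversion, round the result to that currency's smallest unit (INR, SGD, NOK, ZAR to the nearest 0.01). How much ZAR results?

ZAR 83,227.67

SEK 44,800.00 ÷ 0.117058 = INR 382,716.26
INR 382,716.26 × 0.0175959 = SGD 6,734.24
SGD 6,734.24 × 6.55727 = NOK 44,158.23
NOK 44,158.23 × 1.88476 = ZAR 83,227.67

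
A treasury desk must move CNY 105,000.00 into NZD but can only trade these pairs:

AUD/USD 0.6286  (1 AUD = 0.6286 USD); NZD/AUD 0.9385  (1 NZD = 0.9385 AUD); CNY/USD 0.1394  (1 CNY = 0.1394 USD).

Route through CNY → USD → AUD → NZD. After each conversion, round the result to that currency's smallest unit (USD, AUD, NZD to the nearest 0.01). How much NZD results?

CNY 105,000.00 × 0.1394 = USD 14,637.00
USD 14,637.00 ÷ 0.6286 = AUD 23,285.08
AUD 23,285.08 ÷ 0.9385 = NZD 24,810.95

NZD 24,810.95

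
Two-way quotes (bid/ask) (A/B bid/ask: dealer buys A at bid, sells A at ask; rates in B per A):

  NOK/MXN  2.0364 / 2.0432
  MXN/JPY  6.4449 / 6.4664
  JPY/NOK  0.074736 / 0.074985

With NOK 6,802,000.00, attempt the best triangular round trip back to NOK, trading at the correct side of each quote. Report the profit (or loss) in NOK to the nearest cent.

Best loop NOK → JPY → MXN → NOK:
NOK 6,802,000.00 ÷ 0.074985 (buy JPY at ask) = JPY 90,711,476
JPY 90,711,476 ÷ 6.4664 (buy MXN at ask) = MXN 14,028,126.26
MXN 14,028,126.26 ÷ 2.0432 (buy NOK at ask) = NOK 6,865,762.66

Net profit: NOK 63,762.66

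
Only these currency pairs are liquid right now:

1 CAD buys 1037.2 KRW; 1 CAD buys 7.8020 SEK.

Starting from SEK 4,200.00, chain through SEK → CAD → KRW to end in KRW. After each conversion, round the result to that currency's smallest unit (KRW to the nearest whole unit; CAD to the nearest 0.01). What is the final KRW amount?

SEK 4,200.00 ÷ 7.8020 = CAD 538.32
CAD 538.32 × 1037.2 = KRW 558,346

KRW 558,346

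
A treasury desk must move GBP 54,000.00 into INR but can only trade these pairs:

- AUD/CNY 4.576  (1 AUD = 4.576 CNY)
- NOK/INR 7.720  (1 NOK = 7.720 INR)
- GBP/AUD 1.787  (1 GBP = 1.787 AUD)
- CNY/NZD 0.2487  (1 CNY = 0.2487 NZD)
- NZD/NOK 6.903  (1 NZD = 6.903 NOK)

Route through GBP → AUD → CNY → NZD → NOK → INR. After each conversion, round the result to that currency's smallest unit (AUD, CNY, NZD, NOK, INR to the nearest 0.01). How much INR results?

INR 5,852,417.59

GBP 54,000.00 × 1.787 = AUD 96,498.00
AUD 96,498.00 × 4.576 = CNY 441,574.85
CNY 441,574.85 × 0.2487 = NZD 109,819.67
NZD 109,819.67 × 6.903 = NOK 758,085.18
NOK 758,085.18 × 7.720 = INR 5,852,417.59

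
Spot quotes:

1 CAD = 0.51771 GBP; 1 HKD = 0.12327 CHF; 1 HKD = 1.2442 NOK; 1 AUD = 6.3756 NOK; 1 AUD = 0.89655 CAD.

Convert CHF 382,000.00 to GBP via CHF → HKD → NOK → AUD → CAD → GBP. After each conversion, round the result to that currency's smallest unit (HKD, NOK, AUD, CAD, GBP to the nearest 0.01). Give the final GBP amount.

GBP 280,695.96

CHF 382,000.00 ÷ 0.12327 = HKD 3,098,888.62
HKD 3,098,888.62 × 1.2442 = NOK 3,855,637.22
NOK 3,855,637.22 ÷ 6.3756 = AUD 604,748.92
AUD 604,748.92 × 0.89655 = CAD 542,187.64
CAD 542,187.64 × 0.51771 = GBP 280,695.96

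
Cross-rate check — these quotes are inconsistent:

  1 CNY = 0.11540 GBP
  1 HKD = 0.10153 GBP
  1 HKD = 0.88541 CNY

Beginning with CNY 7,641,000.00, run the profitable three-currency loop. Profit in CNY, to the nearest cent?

Profitable loop is CNY → GBP → HKD → CNY:
CNY 7,641,000.00 × 0.11540 = GBP 881,771.40
GBP 881,771.40 ÷ 0.10153 = HKD 8,684,836.01
HKD 8,684,836.01 × 0.88541 = CNY 7,689,640.65
Profit = CNY 7,689,640.65 − CNY 7,641,000.00

Profit: CNY 48,640.65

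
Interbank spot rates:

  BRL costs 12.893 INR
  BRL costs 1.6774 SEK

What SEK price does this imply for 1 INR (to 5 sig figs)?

1 INR ÷ 12.893 = 0.0775615 BRL
0.0775615 BRL × 1.6774 = 0.130102 SEK

INR/SEK = 0.13010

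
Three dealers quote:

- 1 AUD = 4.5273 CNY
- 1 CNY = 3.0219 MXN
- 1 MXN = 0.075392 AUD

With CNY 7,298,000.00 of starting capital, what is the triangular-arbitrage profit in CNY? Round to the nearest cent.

Profitable loop is CNY → MXN → AUD → CNY:
CNY 7,298,000.00 × 3.0219 = MXN 22,053,826.20
MXN 22,053,826.20 × 0.075392 = AUD 1,662,682.06
AUD 1,662,682.06 × 4.5273 = CNY 7,527,460.51
Profit = CNY 7,527,460.51 − CNY 7,298,000.00

Profit: CNY 229,460.51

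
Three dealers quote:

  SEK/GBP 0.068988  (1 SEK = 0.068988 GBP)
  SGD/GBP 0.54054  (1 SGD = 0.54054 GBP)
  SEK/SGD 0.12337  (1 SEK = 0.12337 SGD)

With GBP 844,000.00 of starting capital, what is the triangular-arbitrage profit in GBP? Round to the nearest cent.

Profitable loop is GBP → SGD → SEK → GBP:
GBP 844,000.00 ÷ 0.54054 = SGD 1,561,401.56
SGD 1,561,401.56 ÷ 0.12337 = SEK 12,656,249.99
SEK 12,656,249.99 × 0.068988 = GBP 873,129.37
Profit = GBP 873,129.37 − GBP 844,000.00

Profit: GBP 29,129.37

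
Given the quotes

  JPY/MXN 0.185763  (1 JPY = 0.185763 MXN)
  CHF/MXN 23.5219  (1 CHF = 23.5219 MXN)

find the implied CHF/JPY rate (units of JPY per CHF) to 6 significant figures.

1 CHF × 23.5219 = 23.5219 MXN
23.5219 MXN ÷ 0.185763 = 126.623 JPY

CHF/JPY = 126.623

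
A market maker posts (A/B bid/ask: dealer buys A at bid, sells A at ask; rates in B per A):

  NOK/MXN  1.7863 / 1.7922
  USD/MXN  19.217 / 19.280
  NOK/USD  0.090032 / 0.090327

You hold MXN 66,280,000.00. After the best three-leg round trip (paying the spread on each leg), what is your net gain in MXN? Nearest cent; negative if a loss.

Net profit: MXN 1,704,871.66

Best loop MXN → USD → NOK → MXN:
MXN 66,280,000.00 ÷ 19.280 (buy USD at ask) = USD 3,437,759.34
USD 3,437,759.34 ÷ 0.090327 (buy NOK at ask) = NOK 38,059,044.76
NOK 38,059,044.76 × 1.7863 (sell NOK at bid) = MXN 67,984,871.66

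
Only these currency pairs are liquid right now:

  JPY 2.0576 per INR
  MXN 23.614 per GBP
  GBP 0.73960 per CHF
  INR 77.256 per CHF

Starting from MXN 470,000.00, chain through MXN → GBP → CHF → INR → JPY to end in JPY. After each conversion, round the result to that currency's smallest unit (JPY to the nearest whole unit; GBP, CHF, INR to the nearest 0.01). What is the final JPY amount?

JPY 4,277,841

MXN 470,000.00 ÷ 23.614 = GBP 19,903.45
GBP 19,903.45 ÷ 0.73960 = CHF 26,911.10
CHF 26,911.10 × 77.256 = INR 2,079,043.94
INR 2,079,043.94 × 2.0576 = JPY 4,277,841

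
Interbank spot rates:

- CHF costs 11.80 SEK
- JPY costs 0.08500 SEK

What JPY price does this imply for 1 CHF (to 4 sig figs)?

1 CHF × 11.80 = 11.8 SEK
11.8 SEK ÷ 0.08500 = 138.824 JPY

CHF/JPY = 138.8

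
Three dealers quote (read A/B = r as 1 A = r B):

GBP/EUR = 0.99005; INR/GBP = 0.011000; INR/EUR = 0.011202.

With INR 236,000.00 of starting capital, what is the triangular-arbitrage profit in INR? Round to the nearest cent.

Profitable loop is INR → EUR → GBP → INR:
INR 236,000.00 × 0.011202 = EUR 2,643.67
EUR 2,643.67 ÷ 0.99005 = GBP 2,670.24
GBP 2,670.24 ÷ 0.011000 = INR 242,749.17
Profit = INR 242,749.17 − INR 236,000.00

Profit: INR 6,749.17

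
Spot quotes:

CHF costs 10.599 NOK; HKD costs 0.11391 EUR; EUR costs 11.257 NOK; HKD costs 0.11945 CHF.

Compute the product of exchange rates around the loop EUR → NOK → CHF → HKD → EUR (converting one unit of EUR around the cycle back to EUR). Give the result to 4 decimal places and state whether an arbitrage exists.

1.0128 (arbitrage exists)

Around EUR → NOK → CHF → HKD → EUR: 1 × 11.257 ÷ 10.599 ÷ 0.11945 × 0.11391 = 1.012823
Product > 1; profitable direction is EUR → NOK → CHF → HKD → EUR.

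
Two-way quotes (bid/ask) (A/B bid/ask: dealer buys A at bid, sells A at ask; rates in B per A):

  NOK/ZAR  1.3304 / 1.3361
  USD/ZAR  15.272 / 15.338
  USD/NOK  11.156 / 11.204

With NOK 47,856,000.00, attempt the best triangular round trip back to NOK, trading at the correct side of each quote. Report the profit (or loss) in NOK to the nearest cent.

Net profit: NOK 966,526.18

Best loop NOK → USD → ZAR → NOK:
NOK 47,856,000.00 ÷ 11.204 (buy USD at ask) = USD 4,271,331.67
USD 4,271,331.67 × 15.272 (sell USD at bid) = ZAR 65,231,777.22
ZAR 65,231,777.22 ÷ 1.3361 (buy NOK at ask) = NOK 48,822,526.18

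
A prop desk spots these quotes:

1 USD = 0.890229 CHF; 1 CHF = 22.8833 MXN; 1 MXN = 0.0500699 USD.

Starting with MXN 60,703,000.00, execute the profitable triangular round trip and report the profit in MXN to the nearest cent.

Profit: MXN 1,213,624.34

Profitable loop is MXN → USD → CHF → MXN:
MXN 60,703,000.00 × 0.0500699 = USD 3,039,393.14
USD 3,039,393.14 × 0.890229 = CHF 2,705,755.92
CHF 2,705,755.92 × 22.8833 = MXN 61,916,624.34
Profit = MXN 61,916,624.34 − MXN 60,703,000.00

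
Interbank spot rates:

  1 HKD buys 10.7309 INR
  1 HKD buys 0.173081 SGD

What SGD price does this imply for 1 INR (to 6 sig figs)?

INR/SGD = 0.0161292

1 INR ÷ 10.7309 = 0.0931888 HKD
0.0931888 HKD × 0.173081 = 0.0161292 SGD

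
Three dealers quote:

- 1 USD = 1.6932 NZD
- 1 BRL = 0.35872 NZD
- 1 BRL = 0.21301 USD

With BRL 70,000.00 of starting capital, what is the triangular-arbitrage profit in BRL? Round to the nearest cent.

Profit: BRL 380.23

Profitable loop is BRL → USD → NZD → BRL:
BRL 70,000.00 × 0.21301 = USD 14,910.70
USD 14,910.70 × 1.6932 = NZD 25,246.80
NZD 25,246.80 ÷ 0.35872 = BRL 70,380.23
Profit = BRL 70,380.23 − BRL 70,000.00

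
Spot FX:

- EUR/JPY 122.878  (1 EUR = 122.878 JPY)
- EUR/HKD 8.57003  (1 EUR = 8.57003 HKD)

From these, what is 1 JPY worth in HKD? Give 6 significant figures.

1 JPY ÷ 122.878 = 0.00813815 EUR
0.00813815 EUR × 8.57003 = 0.0697442 HKD

JPY/HKD = 0.0697442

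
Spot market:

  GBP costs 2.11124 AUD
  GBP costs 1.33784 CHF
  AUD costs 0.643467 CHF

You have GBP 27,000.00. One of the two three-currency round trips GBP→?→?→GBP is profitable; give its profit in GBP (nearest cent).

Profit: GBP 417.22

Profitable loop is GBP → AUD → CHF → GBP:
GBP 27,000.00 × 2.11124 = AUD 57,003.48
AUD 57,003.48 × 0.643467 = CHF 36,679.86
CHF 36,679.86 ÷ 1.33784 = GBP 27,417.22
Profit = GBP 27,417.22 − GBP 27,000.00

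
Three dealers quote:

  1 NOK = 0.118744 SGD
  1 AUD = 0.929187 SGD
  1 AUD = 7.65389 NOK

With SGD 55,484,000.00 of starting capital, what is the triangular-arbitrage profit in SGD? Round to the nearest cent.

Profit: SGD 1,241,325.59

Profitable loop is SGD → NOK → AUD → SGD:
SGD 55,484,000.00 ÷ 0.118744 = NOK 467,257,293.00
NOK 467,257,293.00 ÷ 7.65389 = AUD 61,048,341.82
AUD 61,048,341.82 × 0.929187 = SGD 56,725,325.59
Profit = SGD 56,725,325.59 − SGD 55,484,000.00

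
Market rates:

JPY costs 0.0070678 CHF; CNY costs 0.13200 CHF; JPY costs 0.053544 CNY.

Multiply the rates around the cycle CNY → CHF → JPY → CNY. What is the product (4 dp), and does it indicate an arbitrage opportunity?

1.0000 (no arbitrage)

Around CNY → CHF → JPY → CNY: 1 × 0.13200 ÷ 0.0070678 × 0.053544 = 1.000001
Product ≈ 1 (deviation 0.000%, within rounding noise).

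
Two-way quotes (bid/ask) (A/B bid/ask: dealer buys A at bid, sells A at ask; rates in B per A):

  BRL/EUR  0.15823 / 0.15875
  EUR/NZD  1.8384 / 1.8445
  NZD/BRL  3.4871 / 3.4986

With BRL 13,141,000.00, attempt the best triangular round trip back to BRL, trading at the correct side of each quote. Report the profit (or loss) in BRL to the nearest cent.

Best loop BRL → EUR → NZD → BRL:
BRL 13,141,000.00 × 0.15823 (sell BRL at bid) = EUR 2,079,300.43
EUR 2,079,300.43 × 1.8384 (sell EUR at bid) = NZD 3,822,585.91
NZD 3,822,585.91 × 3.4871 (sell NZD at bid) = BRL 13,329,739.33

Net profit: BRL 188,739.33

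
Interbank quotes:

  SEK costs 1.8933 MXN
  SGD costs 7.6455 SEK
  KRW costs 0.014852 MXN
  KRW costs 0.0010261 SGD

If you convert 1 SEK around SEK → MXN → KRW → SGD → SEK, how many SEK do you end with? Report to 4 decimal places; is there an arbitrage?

1.0001 (no arbitrage)

Around SEK → MXN → KRW → SGD → SEK: 1 × 1.8933 ÷ 0.014852 × 0.0010261 × 7.6455 = 1.000069
Product ≈ 1 (deviation 0.007%, within rounding noise).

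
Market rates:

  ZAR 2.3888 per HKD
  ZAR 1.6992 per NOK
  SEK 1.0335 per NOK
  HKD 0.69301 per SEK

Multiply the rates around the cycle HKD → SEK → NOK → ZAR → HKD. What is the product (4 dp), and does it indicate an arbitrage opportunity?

0.9931 (arbitrage exists)

Around HKD → SEK → NOK → ZAR → HKD: 1 ÷ 0.69301 ÷ 1.0335 × 1.6992 ÷ 2.3888 = 0.993150
Product < 1; profitable direction is HKD → ZAR → NOK → SEK → HKD.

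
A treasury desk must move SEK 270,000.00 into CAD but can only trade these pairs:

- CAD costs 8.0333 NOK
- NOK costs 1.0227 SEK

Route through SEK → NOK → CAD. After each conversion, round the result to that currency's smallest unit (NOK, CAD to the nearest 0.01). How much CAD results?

SEK 270,000.00 ÷ 1.0227 = NOK 264,007.04
NOK 264,007.04 ÷ 8.0333 = CAD 32,864.08

CAD 32,864.08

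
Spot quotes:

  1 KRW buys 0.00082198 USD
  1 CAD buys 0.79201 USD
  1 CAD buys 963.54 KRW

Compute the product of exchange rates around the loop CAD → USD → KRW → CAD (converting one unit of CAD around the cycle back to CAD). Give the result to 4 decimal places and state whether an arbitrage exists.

Around CAD → USD → KRW → CAD: 1 × 0.79201 ÷ 0.00082198 ÷ 963.54 = 0.999999
Product ≈ 1 (deviation 0.000%, within rounding noise).

1.0000 (no arbitrage)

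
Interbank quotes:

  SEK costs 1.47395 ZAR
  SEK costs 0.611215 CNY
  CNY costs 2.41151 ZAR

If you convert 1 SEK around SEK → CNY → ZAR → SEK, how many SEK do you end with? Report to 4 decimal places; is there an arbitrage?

1.0000 (no arbitrage)

Around SEK → CNY → ZAR → SEK: 1 × 0.611215 × 2.41151 ÷ 1.47395 = 1.000001
Product ≈ 1 (deviation 0.000%, within rounding noise).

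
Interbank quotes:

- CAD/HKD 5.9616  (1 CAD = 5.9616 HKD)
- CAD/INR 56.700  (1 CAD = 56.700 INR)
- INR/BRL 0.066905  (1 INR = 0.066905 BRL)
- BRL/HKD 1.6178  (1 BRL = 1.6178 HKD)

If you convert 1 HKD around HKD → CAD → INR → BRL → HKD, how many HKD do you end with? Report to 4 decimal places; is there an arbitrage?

1.0294 (arbitrage exists)

Around HKD → CAD → INR → BRL → HKD: 1 ÷ 5.9616 × 56.700 × 0.066905 × 1.6178 = 1.029446
Product > 1; profitable direction is HKD → CAD → INR → BRL → HKD.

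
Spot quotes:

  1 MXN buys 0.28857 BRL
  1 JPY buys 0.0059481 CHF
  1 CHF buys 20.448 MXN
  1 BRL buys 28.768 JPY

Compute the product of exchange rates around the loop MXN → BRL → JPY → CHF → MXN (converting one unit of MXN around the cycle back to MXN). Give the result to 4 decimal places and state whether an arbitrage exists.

1.0097 (arbitrage exists)

Around MXN → BRL → JPY → CHF → MXN: 1 × 0.28857 × 28.768 × 0.0059481 × 20.448 = 1.009694
Product > 1; profitable direction is MXN → BRL → JPY → CHF → MXN.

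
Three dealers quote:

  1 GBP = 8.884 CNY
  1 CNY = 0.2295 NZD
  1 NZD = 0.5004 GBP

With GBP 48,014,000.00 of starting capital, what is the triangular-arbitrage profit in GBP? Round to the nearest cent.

Profitable loop is GBP → CNY → NZD → GBP:
GBP 48,014,000.00 × 8.884 = CNY 426,556,376.00
CNY 426,556,376.00 × 0.2295 = NZD 97,894,688.29
NZD 97,894,688.29 × 0.5004 = GBP 48,986,502.02
Profit = GBP 48,986,502.02 − GBP 48,014,000.00

Profit: GBP 972,502.02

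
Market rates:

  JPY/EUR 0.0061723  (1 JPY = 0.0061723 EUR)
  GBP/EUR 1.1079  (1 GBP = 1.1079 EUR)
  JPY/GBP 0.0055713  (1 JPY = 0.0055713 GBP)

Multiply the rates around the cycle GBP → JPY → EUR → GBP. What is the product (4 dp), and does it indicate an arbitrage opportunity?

Around GBP → JPY → EUR → GBP: 1 ÷ 0.0055713 × 0.0061723 ÷ 1.1079 = 0.999977
Product ≈ 1 (deviation 0.002%, within rounding noise).

1.0000 (no arbitrage)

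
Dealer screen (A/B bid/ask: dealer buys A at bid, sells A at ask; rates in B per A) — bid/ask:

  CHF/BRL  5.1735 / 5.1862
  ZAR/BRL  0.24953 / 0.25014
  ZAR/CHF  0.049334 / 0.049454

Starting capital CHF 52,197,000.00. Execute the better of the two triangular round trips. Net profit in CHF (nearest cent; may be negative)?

Best loop CHF → BRL → ZAR → CHF:
CHF 52,197,000.00 × 5.1735 (sell CHF at bid) = BRL 270,041,179.50
BRL 270,041,179.50 ÷ 0.25014 (buy ZAR at ask) = ZAR 1,079,560,164.31
ZAR 1,079,560,164.31 × 0.049334 (sell ZAR at bid) = CHF 53,259,021.15

Net profit: CHF 1,062,021.15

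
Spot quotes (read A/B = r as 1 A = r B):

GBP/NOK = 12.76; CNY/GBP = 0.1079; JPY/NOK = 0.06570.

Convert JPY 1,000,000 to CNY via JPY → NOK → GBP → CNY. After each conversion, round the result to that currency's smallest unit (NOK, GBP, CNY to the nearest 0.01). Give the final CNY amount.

JPY 1,000,000 × 0.06570 = NOK 65,700.00
NOK 65,700.00 ÷ 12.76 = GBP 5,148.90
GBP 5,148.90 ÷ 0.1079 = CNY 47,719.18

CNY 47,719.18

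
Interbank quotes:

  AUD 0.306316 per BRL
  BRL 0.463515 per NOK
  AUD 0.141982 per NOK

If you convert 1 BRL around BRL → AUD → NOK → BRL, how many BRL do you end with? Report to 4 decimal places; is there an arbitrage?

1.0000 (no arbitrage)

Around BRL → AUD → NOK → BRL: 1 × 0.306316 ÷ 0.141982 × 0.463515 = 1.000000
Product ≈ 1 (deviation 0.000%, within rounding noise).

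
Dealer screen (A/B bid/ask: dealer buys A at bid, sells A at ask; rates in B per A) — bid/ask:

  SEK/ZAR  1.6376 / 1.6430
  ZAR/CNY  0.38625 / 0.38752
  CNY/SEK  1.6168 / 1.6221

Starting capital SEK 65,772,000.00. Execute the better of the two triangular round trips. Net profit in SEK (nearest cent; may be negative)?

Net profit: SEK 1,490,603.10

Best loop SEK → ZAR → CNY → SEK:
SEK 65,772,000.00 × 1.6376 (sell SEK at bid) = ZAR 107,708,227.20
ZAR 107,708,227.20 × 0.38625 (sell ZAR at bid) = CNY 41,602,302.76
CNY 41,602,302.76 × 1.6168 (sell CNY at bid) = SEK 67,262,603.10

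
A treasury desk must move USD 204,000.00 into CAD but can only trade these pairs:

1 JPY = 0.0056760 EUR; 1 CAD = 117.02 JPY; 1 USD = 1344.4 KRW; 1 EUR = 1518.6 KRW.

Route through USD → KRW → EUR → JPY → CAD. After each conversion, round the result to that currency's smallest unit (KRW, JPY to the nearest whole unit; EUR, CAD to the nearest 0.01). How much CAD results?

USD 204,000.00 × 1344.4 = KRW 274,257,600
KRW 274,257,600 ÷ 1518.6 = EUR 180,598.97
EUR 180,598.97 ÷ 0.0056760 = JPY 31,818,000
JPY 31,818,000 ÷ 117.02 = CAD 271,902.24

CAD 271,902.24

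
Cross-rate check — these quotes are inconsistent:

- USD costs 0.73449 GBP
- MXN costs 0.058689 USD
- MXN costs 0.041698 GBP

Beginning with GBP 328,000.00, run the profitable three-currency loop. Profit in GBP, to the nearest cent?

Profitable loop is GBP → MXN → USD → GBP:
GBP 328,000.00 ÷ 0.041698 = MXN 7,866,084.70
MXN 7,866,084.70 × 0.058689 = USD 461,652.65
USD 461,652.65 × 0.73449 = GBP 339,079.25
Profit = GBP 339,079.25 − GBP 328,000.00

Profit: GBP 11,079.25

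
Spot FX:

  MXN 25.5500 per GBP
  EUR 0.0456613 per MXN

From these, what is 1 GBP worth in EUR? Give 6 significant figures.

1 GBP × 25.5500 = 25.55 MXN
25.55 MXN × 0.0456613 = 1.16665 EUR

GBP/EUR = 1.16665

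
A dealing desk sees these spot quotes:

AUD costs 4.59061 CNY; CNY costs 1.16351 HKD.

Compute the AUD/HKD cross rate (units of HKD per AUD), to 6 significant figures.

AUD/HKD = 5.34122

1 AUD × 4.59061 = 4.59061 CNY
4.59061 CNY × 1.16351 = 5.34122 HKD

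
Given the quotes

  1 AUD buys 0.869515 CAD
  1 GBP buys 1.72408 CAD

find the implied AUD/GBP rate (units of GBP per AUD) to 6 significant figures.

AUD/GBP = 0.504336

1 AUD × 0.869515 = 0.869515 CAD
0.869515 CAD ÷ 1.72408 = 0.504336 GBP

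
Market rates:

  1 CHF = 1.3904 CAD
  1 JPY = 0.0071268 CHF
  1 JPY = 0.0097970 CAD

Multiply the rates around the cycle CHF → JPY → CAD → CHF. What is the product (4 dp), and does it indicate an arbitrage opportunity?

Around CHF → JPY → CAD → CHF: 1 ÷ 0.0071268 × 0.0097970 ÷ 1.3904 = 0.988687
Product < 1; profitable direction is CHF → CAD → JPY → CHF.

0.9887 (arbitrage exists)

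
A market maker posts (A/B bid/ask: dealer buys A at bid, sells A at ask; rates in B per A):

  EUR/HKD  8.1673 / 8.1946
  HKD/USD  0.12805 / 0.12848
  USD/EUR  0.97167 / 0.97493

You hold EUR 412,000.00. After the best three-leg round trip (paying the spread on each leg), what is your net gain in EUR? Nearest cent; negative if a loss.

Net profit: EUR 6,672.18

Best loop EUR → HKD → USD → EUR:
EUR 412,000.00 × 8.1673 (sell EUR at bid) = HKD 3,364,927.60
HKD 3,364,927.60 × 0.12805 (sell HKD at bid) = USD 430,878.98
USD 430,878.98 × 0.97167 (sell USD at bid) = EUR 418,672.18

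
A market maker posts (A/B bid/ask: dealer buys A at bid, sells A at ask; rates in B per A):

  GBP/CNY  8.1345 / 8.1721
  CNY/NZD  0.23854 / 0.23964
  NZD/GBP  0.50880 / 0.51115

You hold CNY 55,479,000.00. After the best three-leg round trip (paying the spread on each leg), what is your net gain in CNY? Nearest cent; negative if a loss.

Net result: CNY -56,351.47 (no profitable arbitrage after spreads)

Best loop CNY → GBP → NZD → CNY:
CNY 55,479,000.00 ÷ 8.1721 (buy GBP at ask) = GBP 6,788,830.29
GBP 6,788,830.29 ÷ 0.51115 (buy NZD at ask) = NZD 13,281,483.49
NZD 13,281,483.49 ÷ 0.23964 (buy CNY at ask) = CNY 55,422,648.53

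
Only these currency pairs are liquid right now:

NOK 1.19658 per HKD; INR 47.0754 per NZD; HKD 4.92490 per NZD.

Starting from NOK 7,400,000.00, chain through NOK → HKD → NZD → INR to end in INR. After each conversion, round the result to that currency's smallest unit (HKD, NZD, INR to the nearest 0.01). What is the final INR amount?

INR 59,113,487.39

NOK 7,400,000.00 ÷ 1.19658 = HKD 6,184,291.90
HKD 6,184,291.90 ÷ 4.92490 = NZD 1,255,719.28
NZD 1,255,719.28 × 47.0754 = INR 59,113,487.39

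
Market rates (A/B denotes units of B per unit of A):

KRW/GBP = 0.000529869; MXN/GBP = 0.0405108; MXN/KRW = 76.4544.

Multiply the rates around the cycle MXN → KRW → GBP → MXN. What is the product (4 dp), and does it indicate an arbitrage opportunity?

1.0000 (no arbitrage)

Around MXN → KRW → GBP → MXN: 1 × 76.4544 × 0.000529869 ÷ 0.0405108 = 1.000000
Product ≈ 1 (deviation 0.000%, within rounding noise).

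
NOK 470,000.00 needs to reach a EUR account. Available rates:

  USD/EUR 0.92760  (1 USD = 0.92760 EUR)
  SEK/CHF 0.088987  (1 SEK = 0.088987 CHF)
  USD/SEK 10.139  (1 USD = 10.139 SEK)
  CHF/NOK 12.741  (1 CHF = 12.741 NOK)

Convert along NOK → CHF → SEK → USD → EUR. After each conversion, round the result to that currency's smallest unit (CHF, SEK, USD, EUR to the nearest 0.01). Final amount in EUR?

NOK 470,000.00 ÷ 12.741 = CHF 36,888.78
CHF 36,888.78 ÷ 0.088987 = SEK 414,541.23
SEK 414,541.23 ÷ 10.139 = USD 40,885.81
USD 40,885.81 × 0.92760 = EUR 37,925.68

EUR 37,925.68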